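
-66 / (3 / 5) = -110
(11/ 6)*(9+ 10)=209/ 6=34.83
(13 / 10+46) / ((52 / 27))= 12771 / 520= 24.56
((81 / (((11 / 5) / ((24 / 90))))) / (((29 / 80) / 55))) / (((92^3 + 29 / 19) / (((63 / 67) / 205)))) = 10342080 / 1178622130963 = 0.00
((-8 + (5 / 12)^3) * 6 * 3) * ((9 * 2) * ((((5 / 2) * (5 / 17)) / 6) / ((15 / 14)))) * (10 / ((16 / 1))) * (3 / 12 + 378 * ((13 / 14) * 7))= -23563307425 / 52224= -451196.91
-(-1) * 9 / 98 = 9 / 98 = 0.09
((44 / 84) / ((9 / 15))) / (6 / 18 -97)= -0.01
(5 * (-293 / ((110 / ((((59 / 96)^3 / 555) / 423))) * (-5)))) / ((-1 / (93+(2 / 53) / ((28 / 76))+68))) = -399629128127 / 941826996633600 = -0.00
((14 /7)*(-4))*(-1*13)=104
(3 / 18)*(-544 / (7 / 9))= -816 / 7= -116.57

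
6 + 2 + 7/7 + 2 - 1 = 10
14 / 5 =2.80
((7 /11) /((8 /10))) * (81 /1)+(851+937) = 81507 /44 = 1852.43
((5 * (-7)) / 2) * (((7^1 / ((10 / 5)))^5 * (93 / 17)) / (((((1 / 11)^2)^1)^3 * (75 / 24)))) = -19383281348277 / 680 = -28504825512.17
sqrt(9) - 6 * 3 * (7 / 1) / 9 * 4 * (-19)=1067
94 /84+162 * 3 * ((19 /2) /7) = 27749 /42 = 660.69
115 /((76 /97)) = 11155 /76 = 146.78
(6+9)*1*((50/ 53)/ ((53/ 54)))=40500/ 2809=14.42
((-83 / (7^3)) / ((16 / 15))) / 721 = -1245 / 3956848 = -0.00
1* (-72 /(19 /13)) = -936 /19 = -49.26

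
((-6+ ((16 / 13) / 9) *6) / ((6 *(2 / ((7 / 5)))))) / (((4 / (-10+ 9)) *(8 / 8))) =707 / 4680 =0.15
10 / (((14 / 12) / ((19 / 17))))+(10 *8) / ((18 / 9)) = 5900 / 119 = 49.58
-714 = -714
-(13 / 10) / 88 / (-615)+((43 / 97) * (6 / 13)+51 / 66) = 666996193 / 682453200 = 0.98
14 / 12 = 7 / 6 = 1.17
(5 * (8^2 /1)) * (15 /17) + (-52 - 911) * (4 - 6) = 2208.35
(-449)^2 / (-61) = -3304.93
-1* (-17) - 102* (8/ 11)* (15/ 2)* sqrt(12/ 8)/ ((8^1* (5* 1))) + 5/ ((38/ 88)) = 543/ 19 - 153* sqrt(6)/ 22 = 11.54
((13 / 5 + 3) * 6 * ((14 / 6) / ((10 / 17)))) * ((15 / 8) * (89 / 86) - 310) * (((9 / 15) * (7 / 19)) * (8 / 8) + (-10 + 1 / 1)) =774962391 / 2150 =360447.62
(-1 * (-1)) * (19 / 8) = 19 / 8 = 2.38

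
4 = 4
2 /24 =1 /12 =0.08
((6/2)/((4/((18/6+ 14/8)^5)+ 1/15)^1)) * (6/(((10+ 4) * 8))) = 334273365/142102184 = 2.35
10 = 10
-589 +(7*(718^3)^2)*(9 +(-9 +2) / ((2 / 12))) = -31648901837737297933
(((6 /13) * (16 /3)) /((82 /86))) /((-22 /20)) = -13760 /5863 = -2.35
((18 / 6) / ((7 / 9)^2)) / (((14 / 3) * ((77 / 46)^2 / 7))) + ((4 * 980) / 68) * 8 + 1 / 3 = 6877328159 / 14816571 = 464.16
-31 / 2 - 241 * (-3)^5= 117095 / 2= 58547.50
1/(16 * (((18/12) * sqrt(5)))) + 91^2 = sqrt(5)/120 + 8281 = 8281.02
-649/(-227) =649/227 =2.86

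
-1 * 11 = -11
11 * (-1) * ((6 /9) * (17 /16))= -187 /24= -7.79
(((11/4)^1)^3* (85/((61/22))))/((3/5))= 1062.57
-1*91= -91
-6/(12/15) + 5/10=-7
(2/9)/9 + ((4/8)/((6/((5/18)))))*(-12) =-41/162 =-0.25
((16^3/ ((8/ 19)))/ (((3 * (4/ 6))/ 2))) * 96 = 933888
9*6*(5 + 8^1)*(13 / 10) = 4563 / 5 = 912.60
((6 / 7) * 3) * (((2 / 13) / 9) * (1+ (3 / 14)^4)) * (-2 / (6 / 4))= -38497 / 655473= -0.06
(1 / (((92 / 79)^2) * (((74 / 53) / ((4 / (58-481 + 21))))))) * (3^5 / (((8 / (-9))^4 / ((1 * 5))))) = -10.23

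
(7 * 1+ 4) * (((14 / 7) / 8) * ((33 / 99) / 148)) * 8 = 11 / 222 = 0.05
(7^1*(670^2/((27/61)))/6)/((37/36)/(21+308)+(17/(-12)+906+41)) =63062818700/50397867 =1251.30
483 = 483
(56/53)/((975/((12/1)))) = 224/17225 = 0.01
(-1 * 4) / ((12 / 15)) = -5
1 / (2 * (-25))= -1 / 50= -0.02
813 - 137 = 676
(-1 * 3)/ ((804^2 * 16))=-1/ 3447552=-0.00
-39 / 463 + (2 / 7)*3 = 2505 / 3241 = 0.77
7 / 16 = 0.44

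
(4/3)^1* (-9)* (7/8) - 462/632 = -3549/316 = -11.23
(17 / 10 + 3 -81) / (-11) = 763 / 110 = 6.94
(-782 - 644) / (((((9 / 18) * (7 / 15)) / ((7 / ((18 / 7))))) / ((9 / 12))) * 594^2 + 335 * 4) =-24955 / 729122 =-0.03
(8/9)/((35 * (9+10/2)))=4/2205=0.00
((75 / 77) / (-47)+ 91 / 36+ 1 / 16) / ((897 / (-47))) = -1339087 / 9945936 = -0.13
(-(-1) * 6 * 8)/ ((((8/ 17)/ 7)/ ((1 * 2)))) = 1428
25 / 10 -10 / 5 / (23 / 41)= -49 / 46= -1.07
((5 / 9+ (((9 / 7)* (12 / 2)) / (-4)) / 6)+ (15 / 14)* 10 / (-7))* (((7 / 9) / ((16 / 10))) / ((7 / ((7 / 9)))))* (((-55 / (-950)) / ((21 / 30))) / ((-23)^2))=-125785 / 11489016672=-0.00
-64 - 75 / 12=-281 / 4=-70.25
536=536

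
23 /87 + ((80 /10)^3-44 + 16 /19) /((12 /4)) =258769 /1653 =156.55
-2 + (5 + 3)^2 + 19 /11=701 /11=63.73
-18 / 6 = -3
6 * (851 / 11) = 5106 / 11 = 464.18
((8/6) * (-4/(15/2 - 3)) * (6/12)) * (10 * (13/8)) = -260/27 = -9.63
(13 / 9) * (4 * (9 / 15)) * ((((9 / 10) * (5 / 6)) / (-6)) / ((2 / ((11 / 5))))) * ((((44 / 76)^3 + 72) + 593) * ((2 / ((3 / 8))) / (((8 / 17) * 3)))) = -1197.84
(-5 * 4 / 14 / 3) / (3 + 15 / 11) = -55 / 504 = -0.11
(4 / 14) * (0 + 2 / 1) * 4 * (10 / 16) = 10 / 7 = 1.43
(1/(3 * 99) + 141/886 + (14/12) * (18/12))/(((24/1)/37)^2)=1377929987/303139584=4.55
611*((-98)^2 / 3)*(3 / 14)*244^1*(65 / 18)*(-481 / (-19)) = 1598761162180 / 171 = 9349480480.58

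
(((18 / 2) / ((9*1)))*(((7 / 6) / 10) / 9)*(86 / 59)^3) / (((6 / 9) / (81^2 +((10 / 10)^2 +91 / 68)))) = 82797238181 / 209486580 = 395.24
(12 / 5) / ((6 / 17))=34 / 5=6.80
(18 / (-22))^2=81 / 121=0.67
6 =6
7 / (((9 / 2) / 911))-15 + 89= 13420 / 9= 1491.11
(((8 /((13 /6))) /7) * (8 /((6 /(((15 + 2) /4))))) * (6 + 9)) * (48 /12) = 16320 /91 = 179.34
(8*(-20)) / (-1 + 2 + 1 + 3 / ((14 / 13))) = -2240 / 67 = -33.43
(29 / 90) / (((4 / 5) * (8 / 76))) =551 / 144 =3.83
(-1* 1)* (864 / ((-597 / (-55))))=-15840 / 199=-79.60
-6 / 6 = -1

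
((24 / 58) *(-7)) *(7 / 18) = -98 / 87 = -1.13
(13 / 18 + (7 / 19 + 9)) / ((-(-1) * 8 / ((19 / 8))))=3451 / 1152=3.00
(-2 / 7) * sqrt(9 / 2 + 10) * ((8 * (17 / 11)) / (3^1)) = -136 * sqrt(58) / 231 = -4.48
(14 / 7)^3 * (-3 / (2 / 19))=-228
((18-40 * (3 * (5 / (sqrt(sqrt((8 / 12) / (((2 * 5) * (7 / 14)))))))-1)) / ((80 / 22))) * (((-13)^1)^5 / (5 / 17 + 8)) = 11509492.26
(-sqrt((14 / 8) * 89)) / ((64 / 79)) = -79 * sqrt(623) / 128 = -15.40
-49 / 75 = -0.65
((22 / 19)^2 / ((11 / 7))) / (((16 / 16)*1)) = 308 / 361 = 0.85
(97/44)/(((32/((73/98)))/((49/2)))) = 7081/5632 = 1.26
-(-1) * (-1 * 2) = -2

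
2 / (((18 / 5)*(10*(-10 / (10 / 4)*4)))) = -1 / 288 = -0.00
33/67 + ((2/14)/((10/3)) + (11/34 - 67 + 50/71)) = -185213444/2830415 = -65.44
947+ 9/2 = 1903/2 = 951.50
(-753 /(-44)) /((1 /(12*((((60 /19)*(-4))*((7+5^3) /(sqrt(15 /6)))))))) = -1301184*sqrt(10) /19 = -216563.43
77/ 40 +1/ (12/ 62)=851/ 120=7.09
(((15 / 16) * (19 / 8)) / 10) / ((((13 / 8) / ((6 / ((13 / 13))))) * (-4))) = -171 / 832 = -0.21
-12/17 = -0.71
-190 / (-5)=38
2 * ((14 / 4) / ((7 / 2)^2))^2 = 8 / 49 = 0.16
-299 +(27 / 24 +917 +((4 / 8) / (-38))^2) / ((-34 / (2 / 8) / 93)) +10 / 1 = -720207367 / 785536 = -916.84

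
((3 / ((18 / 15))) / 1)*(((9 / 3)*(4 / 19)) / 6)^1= 0.26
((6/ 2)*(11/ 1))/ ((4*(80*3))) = 11/ 320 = 0.03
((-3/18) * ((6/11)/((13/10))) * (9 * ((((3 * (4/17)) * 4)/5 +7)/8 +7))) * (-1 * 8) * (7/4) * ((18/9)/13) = 340389/31603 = 10.77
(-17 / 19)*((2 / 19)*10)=-0.94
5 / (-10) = -1 / 2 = -0.50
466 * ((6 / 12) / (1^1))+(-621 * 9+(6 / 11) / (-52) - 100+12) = -1556987 / 286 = -5444.01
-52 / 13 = -4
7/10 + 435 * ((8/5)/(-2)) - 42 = -3893/10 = -389.30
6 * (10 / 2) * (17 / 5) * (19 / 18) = 323 / 3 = 107.67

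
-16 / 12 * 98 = -392 / 3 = -130.67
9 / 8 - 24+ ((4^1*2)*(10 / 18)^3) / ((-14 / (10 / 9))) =-8444641 / 367416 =-22.98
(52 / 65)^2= 16 / 25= 0.64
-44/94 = -22/47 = -0.47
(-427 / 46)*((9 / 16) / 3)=-1281 / 736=-1.74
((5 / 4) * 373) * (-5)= -2331.25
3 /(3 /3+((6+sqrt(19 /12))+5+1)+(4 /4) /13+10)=140400 /1076789 - 1014*sqrt(57) /1076789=0.12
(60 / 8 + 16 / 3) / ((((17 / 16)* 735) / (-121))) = -10648 / 5355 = -1.99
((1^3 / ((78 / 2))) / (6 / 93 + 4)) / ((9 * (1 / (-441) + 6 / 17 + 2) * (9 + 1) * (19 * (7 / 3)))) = 0.00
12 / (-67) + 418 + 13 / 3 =84853 / 201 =422.15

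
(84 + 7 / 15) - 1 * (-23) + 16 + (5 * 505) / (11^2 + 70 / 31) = 8250617 / 57315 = 143.95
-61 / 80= -0.76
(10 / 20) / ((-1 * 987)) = -1 / 1974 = -0.00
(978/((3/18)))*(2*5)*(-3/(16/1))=-11002.50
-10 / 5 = -2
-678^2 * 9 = -4137156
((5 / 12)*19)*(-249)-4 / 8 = -7887 / 4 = -1971.75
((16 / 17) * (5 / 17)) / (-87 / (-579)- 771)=-0.00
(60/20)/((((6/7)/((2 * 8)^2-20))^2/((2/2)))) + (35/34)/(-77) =255171209/1122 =227425.32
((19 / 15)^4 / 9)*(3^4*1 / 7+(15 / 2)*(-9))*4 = -7558618 / 118125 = -63.99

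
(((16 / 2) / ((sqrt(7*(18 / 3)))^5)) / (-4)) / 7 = -sqrt(42) / 259308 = -0.00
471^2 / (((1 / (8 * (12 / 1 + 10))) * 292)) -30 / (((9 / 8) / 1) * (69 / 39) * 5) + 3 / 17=11449414675 / 85629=133709.55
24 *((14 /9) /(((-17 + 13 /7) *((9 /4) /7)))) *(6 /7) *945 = -329280 /53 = -6212.83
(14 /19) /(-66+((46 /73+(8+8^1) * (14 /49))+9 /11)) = -78694 /6405831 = -0.01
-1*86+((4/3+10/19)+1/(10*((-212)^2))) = -2155514183/25618080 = -84.14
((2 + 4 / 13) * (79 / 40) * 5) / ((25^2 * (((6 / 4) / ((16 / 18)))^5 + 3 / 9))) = 186384384 / 71654857625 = 0.00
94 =94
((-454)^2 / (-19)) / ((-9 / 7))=1442812 / 171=8437.50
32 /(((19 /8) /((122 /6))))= 15616 /57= 273.96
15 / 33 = 5 / 11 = 0.45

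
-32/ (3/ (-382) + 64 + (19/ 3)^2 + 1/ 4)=-220032/ 717533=-0.31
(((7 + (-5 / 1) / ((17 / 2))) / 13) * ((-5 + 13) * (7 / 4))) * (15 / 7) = 3270 / 221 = 14.80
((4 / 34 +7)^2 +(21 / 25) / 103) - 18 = 24311494 / 744175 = 32.67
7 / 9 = 0.78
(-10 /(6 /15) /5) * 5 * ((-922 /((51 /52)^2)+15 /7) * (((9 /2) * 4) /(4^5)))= 435315025 /1035776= 420.28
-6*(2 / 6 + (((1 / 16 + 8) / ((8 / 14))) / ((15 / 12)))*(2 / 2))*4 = -2789 / 10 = -278.90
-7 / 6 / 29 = -7 / 174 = -0.04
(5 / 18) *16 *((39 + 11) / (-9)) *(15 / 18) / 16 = -625 / 486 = -1.29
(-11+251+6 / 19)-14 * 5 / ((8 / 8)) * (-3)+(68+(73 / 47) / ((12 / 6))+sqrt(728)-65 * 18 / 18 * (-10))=2 * sqrt(182)+2087999 / 1786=1196.07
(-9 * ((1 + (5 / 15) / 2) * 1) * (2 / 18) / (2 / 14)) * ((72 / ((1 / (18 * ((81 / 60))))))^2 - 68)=-24998429.31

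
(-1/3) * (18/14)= -3/7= -0.43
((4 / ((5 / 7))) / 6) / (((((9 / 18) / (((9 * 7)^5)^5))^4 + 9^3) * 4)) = 16036947876072642781083972019898162804759429591258330525793689570069216188036709799035387675687473525515899180377317157894183405679064189357262005403278951736052731423012196985941352 / 50104007149958385374615209725024688648584103594402812657015427271059108290337549043557704066755006571861816439264560891877970154600161974463331436881387239209639033745896678297505338325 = 0.00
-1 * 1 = -1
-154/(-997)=154/997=0.15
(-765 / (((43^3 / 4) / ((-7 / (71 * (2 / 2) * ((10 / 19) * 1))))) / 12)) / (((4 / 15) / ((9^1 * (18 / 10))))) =29668842 / 5644997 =5.26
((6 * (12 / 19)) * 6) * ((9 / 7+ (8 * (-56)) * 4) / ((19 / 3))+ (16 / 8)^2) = -16015536 / 2527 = -6337.77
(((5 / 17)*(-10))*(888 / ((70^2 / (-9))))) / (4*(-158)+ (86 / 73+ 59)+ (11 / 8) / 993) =-2317328352 / 276227455637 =-0.01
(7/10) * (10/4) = 1.75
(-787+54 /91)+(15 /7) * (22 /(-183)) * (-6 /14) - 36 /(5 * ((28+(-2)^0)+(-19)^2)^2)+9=-49080524739 /63142625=-777.30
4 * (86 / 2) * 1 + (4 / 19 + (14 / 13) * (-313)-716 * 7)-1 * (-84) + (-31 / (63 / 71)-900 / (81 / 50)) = -88438741 / 15561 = -5683.36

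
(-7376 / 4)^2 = 3400336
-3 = -3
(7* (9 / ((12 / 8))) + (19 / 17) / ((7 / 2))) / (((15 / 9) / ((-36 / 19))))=-543888 / 11305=-48.11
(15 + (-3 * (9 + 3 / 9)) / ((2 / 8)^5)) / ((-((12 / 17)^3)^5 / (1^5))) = 82028457387116791180001 / 15407021574586368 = 5324095.70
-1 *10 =-10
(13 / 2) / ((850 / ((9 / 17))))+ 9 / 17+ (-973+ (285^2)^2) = 190667739958217 / 28900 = 6597499652.53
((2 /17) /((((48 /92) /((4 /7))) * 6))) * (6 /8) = 23 /1428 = 0.02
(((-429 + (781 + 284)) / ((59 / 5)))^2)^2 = 102260633760000 / 12117361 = 8439183.56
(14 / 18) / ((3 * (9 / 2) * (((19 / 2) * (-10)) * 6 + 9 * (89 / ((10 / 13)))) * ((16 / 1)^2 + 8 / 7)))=0.00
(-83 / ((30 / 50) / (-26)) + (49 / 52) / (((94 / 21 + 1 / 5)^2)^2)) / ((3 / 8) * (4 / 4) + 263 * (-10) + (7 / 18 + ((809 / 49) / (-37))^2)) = -643128644737573918227570 / 470104191264703904469509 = -1.37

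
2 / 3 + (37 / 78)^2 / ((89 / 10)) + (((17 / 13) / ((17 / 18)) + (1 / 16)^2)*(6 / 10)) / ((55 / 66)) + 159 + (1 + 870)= 446909029457 / 433180800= 1031.69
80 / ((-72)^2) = 5 / 324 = 0.02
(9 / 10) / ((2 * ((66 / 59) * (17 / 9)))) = 1593 / 7480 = 0.21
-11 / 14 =-0.79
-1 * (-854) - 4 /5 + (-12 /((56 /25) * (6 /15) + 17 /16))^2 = 68332764474 /76714445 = 890.74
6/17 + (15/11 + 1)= 508/187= 2.72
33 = 33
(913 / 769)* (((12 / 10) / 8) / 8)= 2739 / 123040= 0.02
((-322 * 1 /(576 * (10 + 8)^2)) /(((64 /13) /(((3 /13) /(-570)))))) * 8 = 161 /141834240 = 0.00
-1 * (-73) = 73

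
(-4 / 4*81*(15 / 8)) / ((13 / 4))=-1215 / 26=-46.73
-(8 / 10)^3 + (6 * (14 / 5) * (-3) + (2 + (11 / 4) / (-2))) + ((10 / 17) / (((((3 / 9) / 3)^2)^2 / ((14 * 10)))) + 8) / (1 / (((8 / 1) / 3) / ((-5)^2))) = 57584.45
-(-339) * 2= 678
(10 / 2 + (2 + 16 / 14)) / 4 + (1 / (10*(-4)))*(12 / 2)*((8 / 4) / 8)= 1119 / 560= 2.00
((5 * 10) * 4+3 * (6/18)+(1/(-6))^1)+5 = 1235/6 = 205.83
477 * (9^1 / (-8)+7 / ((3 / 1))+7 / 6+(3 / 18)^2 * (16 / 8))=9275 / 8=1159.38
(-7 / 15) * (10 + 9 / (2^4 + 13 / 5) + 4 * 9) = -10087 / 465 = -21.69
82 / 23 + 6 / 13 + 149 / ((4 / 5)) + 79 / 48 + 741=13389305 / 14352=932.92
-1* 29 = -29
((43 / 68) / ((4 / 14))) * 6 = 903 / 68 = 13.28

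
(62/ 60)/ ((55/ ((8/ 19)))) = 124/ 15675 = 0.01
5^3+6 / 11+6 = 1447 / 11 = 131.55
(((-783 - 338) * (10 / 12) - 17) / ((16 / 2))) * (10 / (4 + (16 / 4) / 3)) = -28535 / 128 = -222.93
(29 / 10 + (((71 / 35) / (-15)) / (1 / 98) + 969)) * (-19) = -2732143 / 150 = -18214.29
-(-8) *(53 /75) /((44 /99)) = 318 /25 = 12.72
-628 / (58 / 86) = -27004 / 29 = -931.17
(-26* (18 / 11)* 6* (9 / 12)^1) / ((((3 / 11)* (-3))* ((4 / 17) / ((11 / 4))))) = 2734.88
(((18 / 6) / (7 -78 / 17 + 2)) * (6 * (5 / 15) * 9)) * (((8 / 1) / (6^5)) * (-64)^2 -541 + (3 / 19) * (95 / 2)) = -4372961 / 675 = -6478.46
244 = 244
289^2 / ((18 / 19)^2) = 30151081 / 324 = 93058.89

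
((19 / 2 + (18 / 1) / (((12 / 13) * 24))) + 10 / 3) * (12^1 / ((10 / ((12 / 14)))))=393 / 28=14.04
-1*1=-1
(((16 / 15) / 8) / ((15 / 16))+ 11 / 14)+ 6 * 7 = 135223 / 3150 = 42.93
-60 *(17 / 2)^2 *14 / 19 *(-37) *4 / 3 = 157581.05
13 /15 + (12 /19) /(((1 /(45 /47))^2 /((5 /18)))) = 1.03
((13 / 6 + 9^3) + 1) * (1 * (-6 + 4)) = -4393 / 3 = -1464.33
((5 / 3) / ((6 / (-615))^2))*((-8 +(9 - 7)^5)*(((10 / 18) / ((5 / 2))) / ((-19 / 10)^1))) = -8405000 / 171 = -49152.05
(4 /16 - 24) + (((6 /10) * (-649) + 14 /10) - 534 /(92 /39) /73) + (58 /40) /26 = -362149379 /873080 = -414.80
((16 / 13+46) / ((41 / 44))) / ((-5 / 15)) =-81048 / 533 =-152.06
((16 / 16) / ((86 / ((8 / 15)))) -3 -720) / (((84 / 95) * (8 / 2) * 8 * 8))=-8860289 / 2774016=-3.19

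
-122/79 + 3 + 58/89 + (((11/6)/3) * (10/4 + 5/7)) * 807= 312485811/196868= 1587.29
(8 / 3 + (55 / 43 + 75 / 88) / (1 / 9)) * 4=248027 / 2838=87.39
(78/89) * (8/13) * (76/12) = 304/89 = 3.42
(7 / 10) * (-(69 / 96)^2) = -3703 / 10240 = -0.36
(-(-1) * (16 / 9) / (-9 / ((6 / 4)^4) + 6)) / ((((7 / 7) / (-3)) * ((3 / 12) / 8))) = -768 / 19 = -40.42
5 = 5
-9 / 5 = -1.80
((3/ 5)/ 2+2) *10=23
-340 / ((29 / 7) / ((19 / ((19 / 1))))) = -2380 / 29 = -82.07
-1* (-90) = 90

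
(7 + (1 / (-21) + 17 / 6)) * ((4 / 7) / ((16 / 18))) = 1233 / 196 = 6.29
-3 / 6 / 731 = -1 / 1462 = -0.00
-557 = -557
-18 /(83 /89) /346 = -801 /14359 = -0.06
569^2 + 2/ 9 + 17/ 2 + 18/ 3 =5827963/ 18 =323775.72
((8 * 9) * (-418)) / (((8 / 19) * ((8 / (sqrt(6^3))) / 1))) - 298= -107217 * sqrt(6) / 2 - 298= -131611.47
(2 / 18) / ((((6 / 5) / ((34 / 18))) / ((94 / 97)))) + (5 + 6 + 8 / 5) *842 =1250367241 / 117855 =10609.37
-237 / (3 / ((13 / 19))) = -1027 / 19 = -54.05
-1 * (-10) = 10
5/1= 5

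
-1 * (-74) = 74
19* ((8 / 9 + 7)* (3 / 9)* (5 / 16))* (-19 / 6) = -128155 / 2592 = -49.44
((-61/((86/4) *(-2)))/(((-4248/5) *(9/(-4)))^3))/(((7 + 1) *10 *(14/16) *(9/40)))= 7625/591357476931102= 0.00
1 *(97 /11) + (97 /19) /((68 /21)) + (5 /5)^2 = 161943 /14212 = 11.39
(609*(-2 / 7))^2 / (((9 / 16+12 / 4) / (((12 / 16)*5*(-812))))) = -491682240 / 19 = -25878012.63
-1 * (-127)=127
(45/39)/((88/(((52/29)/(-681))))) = -5/144826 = -0.00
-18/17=-1.06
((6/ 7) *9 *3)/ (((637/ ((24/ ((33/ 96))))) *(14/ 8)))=497664/ 343343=1.45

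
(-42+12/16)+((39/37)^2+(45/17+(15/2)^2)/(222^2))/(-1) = -15774337/372368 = -42.36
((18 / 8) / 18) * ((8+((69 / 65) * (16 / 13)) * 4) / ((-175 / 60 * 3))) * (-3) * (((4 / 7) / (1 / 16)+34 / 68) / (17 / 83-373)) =-115951 / 7908355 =-0.01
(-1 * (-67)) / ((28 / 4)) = 67 / 7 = 9.57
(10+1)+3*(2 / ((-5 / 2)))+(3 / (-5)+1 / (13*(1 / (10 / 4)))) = 8.19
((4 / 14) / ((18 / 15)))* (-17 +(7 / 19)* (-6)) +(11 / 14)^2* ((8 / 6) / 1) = -3492 / 931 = -3.75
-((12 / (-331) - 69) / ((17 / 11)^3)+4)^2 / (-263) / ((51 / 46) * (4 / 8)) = 52594728874938812 / 35471164013164317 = 1.48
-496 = -496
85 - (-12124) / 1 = 12209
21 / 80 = 0.26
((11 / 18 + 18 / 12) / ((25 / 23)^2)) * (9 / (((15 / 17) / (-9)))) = -512601 / 3125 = -164.03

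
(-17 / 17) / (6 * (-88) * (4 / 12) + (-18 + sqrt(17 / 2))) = sqrt(34) / 75255 + 388 / 75255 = 0.01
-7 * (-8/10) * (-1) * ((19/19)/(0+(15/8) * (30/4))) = -448/1125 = -0.40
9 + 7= 16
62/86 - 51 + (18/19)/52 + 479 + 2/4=4558949/10621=429.24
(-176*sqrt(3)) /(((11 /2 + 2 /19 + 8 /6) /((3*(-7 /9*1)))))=6688*sqrt(3) /113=102.51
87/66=29/22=1.32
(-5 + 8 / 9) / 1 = -37 / 9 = -4.11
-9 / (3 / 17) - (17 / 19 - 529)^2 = -100699567 / 361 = -278946.17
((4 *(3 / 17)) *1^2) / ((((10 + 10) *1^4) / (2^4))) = 48 / 85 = 0.56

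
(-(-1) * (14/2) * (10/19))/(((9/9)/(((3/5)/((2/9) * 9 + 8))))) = 21/95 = 0.22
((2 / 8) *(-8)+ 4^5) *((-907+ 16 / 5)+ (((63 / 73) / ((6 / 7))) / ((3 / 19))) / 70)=-1847181 / 2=-923590.50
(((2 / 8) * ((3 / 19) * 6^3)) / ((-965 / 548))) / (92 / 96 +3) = -2130624 / 1741825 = -1.22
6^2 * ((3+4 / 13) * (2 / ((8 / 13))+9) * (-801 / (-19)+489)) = 191374596 / 247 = 774795.94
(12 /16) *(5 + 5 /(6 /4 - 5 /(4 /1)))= 75 /4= 18.75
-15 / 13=-1.15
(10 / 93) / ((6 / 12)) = 20 / 93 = 0.22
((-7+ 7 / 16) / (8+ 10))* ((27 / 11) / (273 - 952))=45 / 34144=0.00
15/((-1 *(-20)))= 3/4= 0.75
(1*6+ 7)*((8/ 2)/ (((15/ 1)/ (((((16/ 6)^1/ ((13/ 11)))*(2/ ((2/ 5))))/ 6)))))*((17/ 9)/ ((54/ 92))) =137632/ 6561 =20.98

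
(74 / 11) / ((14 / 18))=666 / 77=8.65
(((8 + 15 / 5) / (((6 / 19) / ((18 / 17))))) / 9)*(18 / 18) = 209 / 51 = 4.10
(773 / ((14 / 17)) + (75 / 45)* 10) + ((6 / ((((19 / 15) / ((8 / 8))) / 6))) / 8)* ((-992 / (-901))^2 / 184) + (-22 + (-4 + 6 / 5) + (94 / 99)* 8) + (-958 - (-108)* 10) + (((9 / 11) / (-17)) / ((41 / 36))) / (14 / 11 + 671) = 1060.13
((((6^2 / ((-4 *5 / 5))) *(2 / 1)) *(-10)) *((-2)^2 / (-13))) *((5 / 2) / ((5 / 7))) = -2520 / 13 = -193.85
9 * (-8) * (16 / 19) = -1152 / 19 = -60.63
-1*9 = -9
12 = 12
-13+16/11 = -127/11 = -11.55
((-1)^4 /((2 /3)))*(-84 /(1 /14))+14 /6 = -5285 /3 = -1761.67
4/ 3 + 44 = 136/ 3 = 45.33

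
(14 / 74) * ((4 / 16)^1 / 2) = 7 / 296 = 0.02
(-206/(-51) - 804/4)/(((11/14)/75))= -18800.80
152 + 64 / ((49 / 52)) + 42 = 12834 / 49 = 261.92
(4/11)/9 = 4/99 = 0.04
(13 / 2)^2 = 169 / 4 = 42.25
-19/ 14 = -1.36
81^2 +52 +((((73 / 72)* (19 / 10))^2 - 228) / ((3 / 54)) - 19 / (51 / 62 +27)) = 341151187 / 132480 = 2575.11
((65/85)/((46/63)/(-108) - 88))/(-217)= 6318/157783273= 0.00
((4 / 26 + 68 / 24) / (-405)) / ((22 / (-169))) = 3029 / 53460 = 0.06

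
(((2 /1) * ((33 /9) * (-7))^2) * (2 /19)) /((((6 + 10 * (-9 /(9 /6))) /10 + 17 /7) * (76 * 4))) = -207515 /1351584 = -0.15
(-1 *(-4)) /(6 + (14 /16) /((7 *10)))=320 /481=0.67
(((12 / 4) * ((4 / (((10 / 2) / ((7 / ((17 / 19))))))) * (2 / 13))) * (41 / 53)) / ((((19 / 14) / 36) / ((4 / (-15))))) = -4628736 / 292825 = -15.81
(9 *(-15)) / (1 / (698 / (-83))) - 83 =87341 / 83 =1052.30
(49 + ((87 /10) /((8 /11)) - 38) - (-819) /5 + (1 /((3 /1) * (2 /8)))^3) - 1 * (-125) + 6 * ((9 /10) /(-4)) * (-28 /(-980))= 23745529 /75600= 314.09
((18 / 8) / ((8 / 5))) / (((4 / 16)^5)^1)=1440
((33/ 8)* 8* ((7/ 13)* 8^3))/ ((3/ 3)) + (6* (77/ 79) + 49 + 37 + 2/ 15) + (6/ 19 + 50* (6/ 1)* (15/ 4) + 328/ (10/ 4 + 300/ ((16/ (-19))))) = 170870843797/ 16566537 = 10314.22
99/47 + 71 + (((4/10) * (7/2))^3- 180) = -611879/5875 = -104.15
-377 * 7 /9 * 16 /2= -21112 /9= -2345.78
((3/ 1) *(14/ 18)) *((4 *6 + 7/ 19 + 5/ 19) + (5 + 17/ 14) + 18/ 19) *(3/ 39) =5.71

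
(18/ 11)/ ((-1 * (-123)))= 6/ 451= 0.01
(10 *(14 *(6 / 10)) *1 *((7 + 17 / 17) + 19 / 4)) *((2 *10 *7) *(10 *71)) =106457400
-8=-8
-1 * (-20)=20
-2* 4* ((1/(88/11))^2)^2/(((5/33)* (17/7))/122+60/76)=-267729/108632320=-0.00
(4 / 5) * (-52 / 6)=-104 / 15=-6.93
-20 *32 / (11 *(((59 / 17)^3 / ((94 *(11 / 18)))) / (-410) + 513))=-60591046400 / 534240768519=-0.11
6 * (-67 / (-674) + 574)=1160829 / 337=3444.60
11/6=1.83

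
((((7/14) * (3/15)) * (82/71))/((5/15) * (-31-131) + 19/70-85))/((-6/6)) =574/689481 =0.00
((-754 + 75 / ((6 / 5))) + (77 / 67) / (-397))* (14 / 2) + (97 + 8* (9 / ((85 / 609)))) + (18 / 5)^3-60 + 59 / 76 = -18214915499369 / 4295738500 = -4240.23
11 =11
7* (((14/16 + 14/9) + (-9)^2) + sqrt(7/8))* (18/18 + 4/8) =21* sqrt(14)/8 + 42049/48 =885.84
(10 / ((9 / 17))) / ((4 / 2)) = 85 / 9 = 9.44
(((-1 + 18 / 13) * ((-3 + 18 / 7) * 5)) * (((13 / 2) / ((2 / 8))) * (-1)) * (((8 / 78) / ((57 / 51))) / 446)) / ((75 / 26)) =136 / 88977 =0.00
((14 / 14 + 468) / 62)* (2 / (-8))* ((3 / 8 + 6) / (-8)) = 23919 / 15872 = 1.51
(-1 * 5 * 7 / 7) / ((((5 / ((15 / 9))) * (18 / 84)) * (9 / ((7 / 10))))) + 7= 518 / 81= 6.40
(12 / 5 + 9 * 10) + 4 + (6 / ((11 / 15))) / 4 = 10829 / 110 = 98.45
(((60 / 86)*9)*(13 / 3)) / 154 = 585 / 3311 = 0.18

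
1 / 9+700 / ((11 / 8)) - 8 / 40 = 251956 / 495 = 509.00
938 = 938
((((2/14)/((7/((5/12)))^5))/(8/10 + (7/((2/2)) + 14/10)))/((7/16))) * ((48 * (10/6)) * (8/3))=78125/13808345481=0.00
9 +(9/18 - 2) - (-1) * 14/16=8.38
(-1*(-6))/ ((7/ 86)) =516/ 7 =73.71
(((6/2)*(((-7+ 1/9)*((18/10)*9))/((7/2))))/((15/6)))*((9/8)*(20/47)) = -30132/1645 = -18.32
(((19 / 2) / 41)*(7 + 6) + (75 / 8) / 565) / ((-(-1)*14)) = 16037 / 74128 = 0.22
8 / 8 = 1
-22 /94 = -11 /47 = -0.23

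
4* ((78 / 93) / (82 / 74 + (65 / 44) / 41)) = 6941792 / 2367439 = 2.93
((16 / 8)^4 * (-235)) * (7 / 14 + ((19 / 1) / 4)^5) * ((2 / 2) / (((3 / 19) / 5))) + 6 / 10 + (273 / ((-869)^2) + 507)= -287970016.23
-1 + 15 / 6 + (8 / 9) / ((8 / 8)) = 2.39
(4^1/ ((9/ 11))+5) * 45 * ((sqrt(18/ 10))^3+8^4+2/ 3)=2403 * sqrt(5)/ 5+5469050/ 3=1824091.32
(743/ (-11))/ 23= -743/ 253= -2.94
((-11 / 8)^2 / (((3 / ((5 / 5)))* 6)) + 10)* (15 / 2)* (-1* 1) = -58205 / 768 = -75.79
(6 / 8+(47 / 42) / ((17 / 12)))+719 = 342977 / 476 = 720.54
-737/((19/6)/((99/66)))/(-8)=43.64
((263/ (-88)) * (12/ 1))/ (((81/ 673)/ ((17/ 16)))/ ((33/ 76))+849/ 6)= -9026949/ 35681497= -0.25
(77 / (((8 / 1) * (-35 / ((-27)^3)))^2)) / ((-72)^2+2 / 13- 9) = 55401129927 / 753502400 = 73.52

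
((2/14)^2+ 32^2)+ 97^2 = 511218/49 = 10433.02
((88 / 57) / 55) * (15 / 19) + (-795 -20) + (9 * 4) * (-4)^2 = -86271 / 361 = -238.98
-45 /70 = -9 /14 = -0.64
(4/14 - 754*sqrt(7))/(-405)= 4.92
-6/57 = -2/19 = -0.11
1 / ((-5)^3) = -1 / 125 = -0.01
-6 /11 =-0.55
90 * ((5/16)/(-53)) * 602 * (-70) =2370375/106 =22362.03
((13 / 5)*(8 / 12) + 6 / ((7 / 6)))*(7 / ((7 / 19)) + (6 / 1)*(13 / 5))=124906 / 525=237.92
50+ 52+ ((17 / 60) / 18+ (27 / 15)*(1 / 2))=111149 / 1080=102.92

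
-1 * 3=-3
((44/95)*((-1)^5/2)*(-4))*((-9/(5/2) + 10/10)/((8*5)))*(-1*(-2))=-286/2375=-0.12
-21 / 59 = -0.36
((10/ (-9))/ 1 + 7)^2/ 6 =2809/ 486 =5.78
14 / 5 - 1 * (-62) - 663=-2991 / 5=-598.20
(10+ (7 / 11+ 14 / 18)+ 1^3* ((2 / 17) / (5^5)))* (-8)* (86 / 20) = -10325409056 / 26296875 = -392.65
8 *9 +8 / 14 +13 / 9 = 4663 / 63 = 74.02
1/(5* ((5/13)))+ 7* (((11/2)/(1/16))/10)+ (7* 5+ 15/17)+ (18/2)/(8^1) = 337033/3400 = 99.13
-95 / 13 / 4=-95 / 52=-1.83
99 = 99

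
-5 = -5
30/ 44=15/ 22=0.68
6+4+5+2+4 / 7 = 123 / 7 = 17.57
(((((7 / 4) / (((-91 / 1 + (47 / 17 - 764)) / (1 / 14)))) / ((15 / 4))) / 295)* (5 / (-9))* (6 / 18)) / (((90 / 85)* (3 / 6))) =289 / 6231433680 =0.00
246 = 246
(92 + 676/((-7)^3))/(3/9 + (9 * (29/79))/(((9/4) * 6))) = 7318560/46991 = 155.74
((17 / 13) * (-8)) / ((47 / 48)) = -6528 / 611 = -10.68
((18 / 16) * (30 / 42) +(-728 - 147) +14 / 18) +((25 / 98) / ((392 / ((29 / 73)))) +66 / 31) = -681713063987 / 782418672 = -871.29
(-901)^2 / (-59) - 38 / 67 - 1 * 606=-56788427 / 3953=-14365.91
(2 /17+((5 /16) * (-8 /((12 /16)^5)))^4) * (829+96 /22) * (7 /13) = 46853086077830535538 /8476372878831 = 5527492.33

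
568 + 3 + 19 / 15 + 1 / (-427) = 3665353 / 6405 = 572.26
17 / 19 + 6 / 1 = 131 / 19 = 6.89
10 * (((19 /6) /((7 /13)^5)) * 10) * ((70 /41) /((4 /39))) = 11463671375 /98441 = 116452.20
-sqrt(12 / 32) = -sqrt(6) / 4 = -0.61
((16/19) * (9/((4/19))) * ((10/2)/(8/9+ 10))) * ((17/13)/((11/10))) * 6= 826200/7007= 117.91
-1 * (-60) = 60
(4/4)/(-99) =-1/99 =-0.01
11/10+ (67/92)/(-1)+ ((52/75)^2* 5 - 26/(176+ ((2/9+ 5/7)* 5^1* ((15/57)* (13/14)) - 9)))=764286344923/291638263500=2.62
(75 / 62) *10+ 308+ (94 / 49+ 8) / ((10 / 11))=2513998 / 7595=331.01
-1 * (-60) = 60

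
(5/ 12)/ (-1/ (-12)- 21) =-5/ 251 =-0.02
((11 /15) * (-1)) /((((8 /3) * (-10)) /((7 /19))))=77 /7600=0.01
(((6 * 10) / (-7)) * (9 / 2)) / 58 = -0.67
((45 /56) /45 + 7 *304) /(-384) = -39723 /7168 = -5.54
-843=-843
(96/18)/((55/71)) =1136/165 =6.88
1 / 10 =0.10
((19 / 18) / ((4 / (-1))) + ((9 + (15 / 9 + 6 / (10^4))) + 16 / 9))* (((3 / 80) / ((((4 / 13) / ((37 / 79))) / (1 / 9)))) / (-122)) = -32957639 / 52045200000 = -0.00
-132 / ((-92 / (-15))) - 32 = -1231 / 23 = -53.52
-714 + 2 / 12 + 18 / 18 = -4277 / 6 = -712.83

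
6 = 6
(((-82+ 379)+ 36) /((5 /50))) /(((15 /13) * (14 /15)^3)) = 4870125 /1372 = 3549.65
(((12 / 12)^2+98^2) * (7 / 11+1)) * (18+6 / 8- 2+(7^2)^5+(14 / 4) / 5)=97674297633081 / 22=4439740801503.68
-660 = -660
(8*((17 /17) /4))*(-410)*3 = -2460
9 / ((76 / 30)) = 135 / 38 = 3.55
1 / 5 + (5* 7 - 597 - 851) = -7064 / 5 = -1412.80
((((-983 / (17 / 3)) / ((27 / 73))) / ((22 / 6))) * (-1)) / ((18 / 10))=358795 / 5049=71.06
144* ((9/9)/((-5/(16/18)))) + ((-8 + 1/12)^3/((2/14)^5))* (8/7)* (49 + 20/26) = -474318623.04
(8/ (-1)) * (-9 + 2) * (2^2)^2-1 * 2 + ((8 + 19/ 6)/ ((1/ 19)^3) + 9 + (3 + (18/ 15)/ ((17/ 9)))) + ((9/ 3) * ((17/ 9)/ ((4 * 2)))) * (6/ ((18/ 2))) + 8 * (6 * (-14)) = 235091459/ 3060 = 76827.27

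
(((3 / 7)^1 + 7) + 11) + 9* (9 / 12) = 705 / 28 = 25.18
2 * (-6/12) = -1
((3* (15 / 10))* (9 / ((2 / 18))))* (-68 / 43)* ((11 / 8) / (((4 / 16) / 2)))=-272646 / 43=-6340.60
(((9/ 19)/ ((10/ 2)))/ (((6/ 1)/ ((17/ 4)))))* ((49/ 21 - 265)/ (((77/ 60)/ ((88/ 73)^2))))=-14146176/ 708757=-19.96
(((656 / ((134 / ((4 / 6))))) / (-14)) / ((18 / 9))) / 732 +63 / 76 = 16218187 / 19568556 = 0.83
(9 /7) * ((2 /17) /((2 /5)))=45 /119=0.38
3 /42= 1 /14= 0.07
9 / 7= 1.29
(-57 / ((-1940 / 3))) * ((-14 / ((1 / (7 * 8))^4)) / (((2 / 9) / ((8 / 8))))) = -26486756352 / 485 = -54611868.77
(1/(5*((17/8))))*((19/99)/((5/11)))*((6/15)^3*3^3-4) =-43168/478125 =-0.09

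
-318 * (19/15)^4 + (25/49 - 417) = -1021272274/826875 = -1235.10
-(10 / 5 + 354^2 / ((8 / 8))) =-125318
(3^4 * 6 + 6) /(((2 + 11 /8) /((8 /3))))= 10496 /27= 388.74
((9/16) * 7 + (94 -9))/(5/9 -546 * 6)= -12807/471664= -0.03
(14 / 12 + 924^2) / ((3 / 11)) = 56349293 / 18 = 3130516.28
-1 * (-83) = 83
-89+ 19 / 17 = -1494 / 17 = -87.88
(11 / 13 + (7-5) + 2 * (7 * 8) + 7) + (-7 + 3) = 1532 / 13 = 117.85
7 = 7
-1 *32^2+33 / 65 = -66527 / 65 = -1023.49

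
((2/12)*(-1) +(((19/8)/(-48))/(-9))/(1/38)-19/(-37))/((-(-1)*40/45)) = 35533/56832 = 0.63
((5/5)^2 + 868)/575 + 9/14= 17341/8050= 2.15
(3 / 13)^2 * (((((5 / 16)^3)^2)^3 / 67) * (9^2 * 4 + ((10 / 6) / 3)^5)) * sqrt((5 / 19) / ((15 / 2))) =72994235992431640625 * sqrt(114) / 19997057185208572031416890556416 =0.00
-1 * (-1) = 1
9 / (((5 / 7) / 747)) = 47061 / 5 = 9412.20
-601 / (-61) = 9.85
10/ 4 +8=21/ 2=10.50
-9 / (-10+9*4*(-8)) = 9 / 298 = 0.03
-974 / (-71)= 974 / 71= 13.72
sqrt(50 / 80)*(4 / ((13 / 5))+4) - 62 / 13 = -62 / 13+18*sqrt(10) / 13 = -0.39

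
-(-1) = 1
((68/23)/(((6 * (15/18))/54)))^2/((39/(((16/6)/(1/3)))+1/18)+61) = 970818048/62779075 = 15.46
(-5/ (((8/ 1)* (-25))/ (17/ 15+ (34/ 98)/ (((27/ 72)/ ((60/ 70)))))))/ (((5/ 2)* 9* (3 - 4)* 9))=-9911/ 41674500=-0.00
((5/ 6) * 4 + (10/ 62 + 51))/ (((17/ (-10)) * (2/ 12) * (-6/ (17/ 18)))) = 25340/ 837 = 30.27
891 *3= 2673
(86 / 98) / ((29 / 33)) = 1.00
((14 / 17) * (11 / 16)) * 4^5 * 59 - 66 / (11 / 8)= 580688 / 17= 34158.12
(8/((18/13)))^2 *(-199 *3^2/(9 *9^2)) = -538096/6561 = -82.01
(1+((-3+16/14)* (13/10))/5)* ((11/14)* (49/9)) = 1991/900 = 2.21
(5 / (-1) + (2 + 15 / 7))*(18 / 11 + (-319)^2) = -6716334 / 77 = -87225.12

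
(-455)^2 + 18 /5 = 1035143 /5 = 207028.60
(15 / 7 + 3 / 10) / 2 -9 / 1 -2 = -9.78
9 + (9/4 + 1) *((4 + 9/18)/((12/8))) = 75/4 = 18.75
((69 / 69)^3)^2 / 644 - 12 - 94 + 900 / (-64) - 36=-402013 / 2576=-156.06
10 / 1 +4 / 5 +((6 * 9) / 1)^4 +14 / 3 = 127546072 / 15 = 8503071.47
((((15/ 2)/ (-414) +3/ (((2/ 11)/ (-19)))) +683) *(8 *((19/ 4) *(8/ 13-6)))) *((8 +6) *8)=-7595246960/ 897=-8467387.92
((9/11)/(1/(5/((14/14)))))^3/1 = 91125/1331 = 68.46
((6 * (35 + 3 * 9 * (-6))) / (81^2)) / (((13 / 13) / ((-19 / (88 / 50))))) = 60325 / 48114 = 1.25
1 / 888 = 0.00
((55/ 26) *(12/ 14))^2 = 27225/ 8281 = 3.29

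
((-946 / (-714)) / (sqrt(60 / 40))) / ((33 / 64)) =2752*sqrt(6) / 3213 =2.10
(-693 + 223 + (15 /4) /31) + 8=-57273 /124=-461.88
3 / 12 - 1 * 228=-911 / 4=-227.75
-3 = -3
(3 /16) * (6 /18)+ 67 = 1073 /16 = 67.06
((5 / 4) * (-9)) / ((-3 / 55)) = 825 / 4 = 206.25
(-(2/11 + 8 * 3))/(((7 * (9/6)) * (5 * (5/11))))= -76/75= -1.01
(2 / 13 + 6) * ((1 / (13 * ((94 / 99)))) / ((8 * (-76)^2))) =495 / 45878768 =0.00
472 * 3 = 1416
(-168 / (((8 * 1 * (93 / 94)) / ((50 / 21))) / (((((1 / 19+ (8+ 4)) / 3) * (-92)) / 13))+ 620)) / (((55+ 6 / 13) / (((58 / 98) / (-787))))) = 111991167600 / 30475370898553903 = 0.00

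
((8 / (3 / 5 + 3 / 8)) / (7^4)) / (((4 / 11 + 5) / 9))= 10560 / 1841567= 0.01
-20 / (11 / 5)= -100 / 11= -9.09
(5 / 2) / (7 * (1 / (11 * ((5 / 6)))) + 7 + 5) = 275 / 1404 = 0.20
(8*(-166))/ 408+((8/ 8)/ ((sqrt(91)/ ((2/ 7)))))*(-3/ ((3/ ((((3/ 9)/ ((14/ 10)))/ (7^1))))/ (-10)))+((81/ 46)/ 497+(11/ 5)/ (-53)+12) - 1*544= -535.28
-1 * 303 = -303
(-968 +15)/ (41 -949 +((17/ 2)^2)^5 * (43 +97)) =-243968/ 70559786283267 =-0.00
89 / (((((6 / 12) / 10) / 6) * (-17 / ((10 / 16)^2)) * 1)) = -33375 / 136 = -245.40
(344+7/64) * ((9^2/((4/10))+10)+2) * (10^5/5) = 5904916875/4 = 1476229218.75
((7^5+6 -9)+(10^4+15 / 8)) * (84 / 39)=57735.73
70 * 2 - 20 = 120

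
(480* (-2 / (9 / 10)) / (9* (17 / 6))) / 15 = -1280 / 459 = -2.79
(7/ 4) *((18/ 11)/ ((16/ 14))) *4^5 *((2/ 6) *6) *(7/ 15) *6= 790272/ 55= 14368.58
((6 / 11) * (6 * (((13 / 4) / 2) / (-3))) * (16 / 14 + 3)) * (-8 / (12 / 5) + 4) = -377 / 77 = -4.90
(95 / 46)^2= 9025 / 2116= 4.27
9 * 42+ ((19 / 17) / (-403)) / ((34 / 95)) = 88047247 / 232934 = 377.99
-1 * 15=-15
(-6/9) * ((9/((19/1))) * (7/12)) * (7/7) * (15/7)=-15/38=-0.39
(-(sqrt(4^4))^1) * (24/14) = -27.43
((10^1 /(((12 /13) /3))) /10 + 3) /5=5 /4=1.25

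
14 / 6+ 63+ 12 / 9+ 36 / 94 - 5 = 8749 / 141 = 62.05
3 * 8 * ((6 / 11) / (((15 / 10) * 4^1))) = 2.18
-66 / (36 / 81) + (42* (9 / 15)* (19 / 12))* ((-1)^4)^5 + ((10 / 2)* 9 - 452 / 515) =-33206 / 515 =-64.48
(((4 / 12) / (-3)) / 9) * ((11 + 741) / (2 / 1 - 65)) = 752 / 5103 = 0.15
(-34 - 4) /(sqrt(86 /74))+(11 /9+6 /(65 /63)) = 4117 /585 - 38 * sqrt(1591) /43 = -28.21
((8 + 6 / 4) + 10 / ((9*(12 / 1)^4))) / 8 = 886469 / 746496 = 1.19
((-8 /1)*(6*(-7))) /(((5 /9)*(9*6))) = 56 /5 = 11.20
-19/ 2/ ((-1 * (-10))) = -19/ 20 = -0.95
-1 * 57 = -57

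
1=1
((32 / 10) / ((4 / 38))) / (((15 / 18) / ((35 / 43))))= 6384 / 215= 29.69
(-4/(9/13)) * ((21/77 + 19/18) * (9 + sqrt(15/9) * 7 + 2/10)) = -314548/4455 - 47866 * sqrt(15)/2673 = -139.96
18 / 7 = 2.57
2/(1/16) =32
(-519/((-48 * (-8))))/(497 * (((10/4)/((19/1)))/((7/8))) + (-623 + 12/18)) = 9861/3995264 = 0.00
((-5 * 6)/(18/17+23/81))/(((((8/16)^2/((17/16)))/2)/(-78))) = 27388530/1849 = 14812.62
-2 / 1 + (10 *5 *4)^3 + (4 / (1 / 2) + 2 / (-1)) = 8000004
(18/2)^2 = 81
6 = 6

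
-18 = -18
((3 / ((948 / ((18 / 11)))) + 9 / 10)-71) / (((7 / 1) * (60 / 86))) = -14.35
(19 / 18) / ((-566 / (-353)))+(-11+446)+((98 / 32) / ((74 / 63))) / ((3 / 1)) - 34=1213880983 / 3015648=402.53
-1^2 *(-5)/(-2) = -5/2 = -2.50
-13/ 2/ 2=-13/ 4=-3.25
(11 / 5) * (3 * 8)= 264 / 5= 52.80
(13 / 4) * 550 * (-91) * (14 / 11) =-207025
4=4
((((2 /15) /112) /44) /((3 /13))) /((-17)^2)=13 /32044320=0.00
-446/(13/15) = -6690/13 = -514.62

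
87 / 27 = 29 / 9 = 3.22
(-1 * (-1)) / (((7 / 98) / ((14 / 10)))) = 98 / 5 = 19.60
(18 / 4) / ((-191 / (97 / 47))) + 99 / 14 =441306 / 62839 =7.02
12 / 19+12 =240 / 19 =12.63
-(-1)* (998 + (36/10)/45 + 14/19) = 474438/475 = 998.82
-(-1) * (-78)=-78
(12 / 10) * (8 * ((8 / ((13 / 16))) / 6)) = 15.75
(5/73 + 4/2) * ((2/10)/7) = 151/2555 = 0.06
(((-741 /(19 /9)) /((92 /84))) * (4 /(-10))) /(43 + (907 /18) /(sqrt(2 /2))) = 265356 /193315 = 1.37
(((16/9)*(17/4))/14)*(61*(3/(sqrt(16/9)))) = 1037/14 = 74.07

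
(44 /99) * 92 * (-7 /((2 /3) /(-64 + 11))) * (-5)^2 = 1706600 /3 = 568866.67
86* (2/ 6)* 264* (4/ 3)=30272/ 3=10090.67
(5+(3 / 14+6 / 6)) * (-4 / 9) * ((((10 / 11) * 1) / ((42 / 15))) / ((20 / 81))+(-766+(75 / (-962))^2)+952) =-64516992607 / 124703579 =-517.36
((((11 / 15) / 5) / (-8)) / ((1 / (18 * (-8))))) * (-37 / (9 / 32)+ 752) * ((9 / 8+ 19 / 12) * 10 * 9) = 399256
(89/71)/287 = 89/20377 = 0.00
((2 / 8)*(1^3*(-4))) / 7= -1 / 7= -0.14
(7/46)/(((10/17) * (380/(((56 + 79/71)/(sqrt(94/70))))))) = 96509 * sqrt(1645)/116661520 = 0.03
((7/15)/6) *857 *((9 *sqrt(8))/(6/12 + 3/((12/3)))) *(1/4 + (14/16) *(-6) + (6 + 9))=47992 *sqrt(2)/5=13574.19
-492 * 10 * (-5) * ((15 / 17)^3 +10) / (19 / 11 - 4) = -568314120 / 4913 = -115675.58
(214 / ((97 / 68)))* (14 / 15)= 203728 / 1455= 140.02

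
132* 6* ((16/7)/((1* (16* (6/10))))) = 1320/7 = 188.57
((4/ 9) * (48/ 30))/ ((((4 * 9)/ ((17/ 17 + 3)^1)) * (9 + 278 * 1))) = 32/ 116235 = 0.00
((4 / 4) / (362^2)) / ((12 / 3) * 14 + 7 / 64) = 16 / 117644751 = 0.00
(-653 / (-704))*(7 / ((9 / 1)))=4571 / 6336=0.72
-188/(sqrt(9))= -188/3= -62.67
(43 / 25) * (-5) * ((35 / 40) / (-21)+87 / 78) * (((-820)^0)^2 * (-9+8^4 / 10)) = -5770643 / 1560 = -3699.13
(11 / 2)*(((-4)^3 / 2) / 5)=-176 / 5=-35.20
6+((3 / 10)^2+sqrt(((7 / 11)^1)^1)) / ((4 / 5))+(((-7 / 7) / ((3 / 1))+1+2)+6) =5 * sqrt(77) / 44+3547 / 240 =15.78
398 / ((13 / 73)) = 29054 / 13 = 2234.92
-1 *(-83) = 83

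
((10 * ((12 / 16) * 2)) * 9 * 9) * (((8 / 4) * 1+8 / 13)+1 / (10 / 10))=57105 / 13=4392.69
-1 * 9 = -9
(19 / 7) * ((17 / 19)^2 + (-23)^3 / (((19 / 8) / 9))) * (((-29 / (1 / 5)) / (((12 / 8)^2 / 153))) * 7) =164111486620 / 19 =8637446664.21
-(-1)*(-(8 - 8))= 0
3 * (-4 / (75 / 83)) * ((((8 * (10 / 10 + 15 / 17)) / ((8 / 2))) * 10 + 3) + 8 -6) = -9628 / 17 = -566.35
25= 25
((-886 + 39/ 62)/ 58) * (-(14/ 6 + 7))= 384251/ 2697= 142.47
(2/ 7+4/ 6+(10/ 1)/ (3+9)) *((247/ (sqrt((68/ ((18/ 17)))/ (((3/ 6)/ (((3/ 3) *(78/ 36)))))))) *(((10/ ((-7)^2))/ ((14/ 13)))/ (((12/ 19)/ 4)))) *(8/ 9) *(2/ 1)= 2346500 *sqrt(78)/ 367353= 56.41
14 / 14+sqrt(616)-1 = 24.82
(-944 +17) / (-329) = 927 / 329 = 2.82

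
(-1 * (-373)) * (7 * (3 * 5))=39165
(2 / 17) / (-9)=-2 / 153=-0.01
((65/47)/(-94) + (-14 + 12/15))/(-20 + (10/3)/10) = 875739/1303310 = 0.67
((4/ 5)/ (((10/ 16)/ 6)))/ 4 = 48/ 25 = 1.92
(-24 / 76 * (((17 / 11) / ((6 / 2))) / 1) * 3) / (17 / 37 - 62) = 1258 / 158631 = 0.01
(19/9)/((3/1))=19/27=0.70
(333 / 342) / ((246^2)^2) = 37 / 139163077728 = 0.00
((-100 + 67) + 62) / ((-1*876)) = -29 / 876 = -0.03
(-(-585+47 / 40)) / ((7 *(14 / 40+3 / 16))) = 46706 / 301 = 155.17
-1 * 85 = -85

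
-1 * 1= -1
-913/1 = -913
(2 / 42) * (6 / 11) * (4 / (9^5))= 8 / 4546773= 0.00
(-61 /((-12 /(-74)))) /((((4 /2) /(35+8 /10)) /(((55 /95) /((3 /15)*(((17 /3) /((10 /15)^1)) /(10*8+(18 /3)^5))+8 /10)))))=-1586923784 /325755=-4871.53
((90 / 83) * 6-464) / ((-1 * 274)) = 18986 / 11371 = 1.67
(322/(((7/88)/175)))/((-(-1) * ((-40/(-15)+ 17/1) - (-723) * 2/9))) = 2125200/541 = 3928.28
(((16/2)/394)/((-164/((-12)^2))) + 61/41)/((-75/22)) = -261206/605775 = -0.43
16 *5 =80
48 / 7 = 6.86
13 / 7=1.86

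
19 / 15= 1.27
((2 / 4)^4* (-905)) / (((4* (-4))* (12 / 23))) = 20815 / 3072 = 6.78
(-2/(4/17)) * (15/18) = -85/12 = -7.08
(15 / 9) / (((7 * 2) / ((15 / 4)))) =25 / 56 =0.45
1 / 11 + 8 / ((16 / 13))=145 / 22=6.59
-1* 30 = -30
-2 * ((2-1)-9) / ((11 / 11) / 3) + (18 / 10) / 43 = 10329 / 215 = 48.04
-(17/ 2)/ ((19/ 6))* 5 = -13.42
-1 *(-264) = 264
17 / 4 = 4.25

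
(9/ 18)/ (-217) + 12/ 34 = 2587/ 7378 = 0.35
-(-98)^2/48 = -2401/12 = -200.08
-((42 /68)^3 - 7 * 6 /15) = 503951 /196520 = 2.56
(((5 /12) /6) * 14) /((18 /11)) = 385 /648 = 0.59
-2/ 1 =-2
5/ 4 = 1.25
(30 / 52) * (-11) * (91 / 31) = -1155 / 62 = -18.63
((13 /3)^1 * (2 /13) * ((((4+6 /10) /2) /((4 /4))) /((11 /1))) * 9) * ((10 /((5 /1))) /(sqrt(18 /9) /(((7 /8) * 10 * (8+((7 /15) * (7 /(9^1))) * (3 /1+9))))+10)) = 5680374 /22639133 - 26271 * sqrt(2) /113195665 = 0.25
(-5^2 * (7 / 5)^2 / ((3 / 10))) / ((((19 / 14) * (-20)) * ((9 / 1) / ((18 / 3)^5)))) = 98784 / 19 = 5199.16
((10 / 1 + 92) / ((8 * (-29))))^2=2601 / 13456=0.19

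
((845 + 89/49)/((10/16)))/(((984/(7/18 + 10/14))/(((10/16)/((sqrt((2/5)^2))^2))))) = 5.93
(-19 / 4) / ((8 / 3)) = -57 / 32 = -1.78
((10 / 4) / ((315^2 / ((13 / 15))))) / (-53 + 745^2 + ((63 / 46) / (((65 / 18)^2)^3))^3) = 0.00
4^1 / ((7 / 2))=1.14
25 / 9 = 2.78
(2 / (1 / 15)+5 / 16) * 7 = 3395 / 16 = 212.19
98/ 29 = 3.38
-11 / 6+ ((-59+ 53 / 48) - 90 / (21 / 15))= -124.01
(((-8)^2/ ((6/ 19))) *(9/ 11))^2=3326976/ 121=27495.67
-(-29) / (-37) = -29 / 37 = -0.78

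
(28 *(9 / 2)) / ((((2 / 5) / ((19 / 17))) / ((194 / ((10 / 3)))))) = 348327 / 17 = 20489.82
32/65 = 0.49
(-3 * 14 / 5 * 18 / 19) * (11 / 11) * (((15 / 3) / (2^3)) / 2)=-189 / 76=-2.49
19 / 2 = 9.50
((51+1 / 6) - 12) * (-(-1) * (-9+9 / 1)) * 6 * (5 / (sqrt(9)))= 0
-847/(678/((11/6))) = -9317/4068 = -2.29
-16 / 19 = -0.84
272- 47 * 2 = 178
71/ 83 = 0.86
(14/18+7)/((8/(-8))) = -70/9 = -7.78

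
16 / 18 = 8 / 9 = 0.89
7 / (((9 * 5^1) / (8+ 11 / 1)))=133 / 45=2.96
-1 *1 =-1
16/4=4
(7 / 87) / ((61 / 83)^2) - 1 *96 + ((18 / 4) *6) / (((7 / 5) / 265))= 11364126442 / 2266089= 5014.86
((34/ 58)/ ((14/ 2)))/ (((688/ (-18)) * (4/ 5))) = -765/ 279328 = -0.00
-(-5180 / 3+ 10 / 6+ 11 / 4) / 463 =6889 / 1852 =3.72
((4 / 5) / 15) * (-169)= -676 / 75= -9.01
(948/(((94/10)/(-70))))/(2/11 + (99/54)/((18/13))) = -394178400/84083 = -4687.97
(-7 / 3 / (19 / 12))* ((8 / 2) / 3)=-112 / 57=-1.96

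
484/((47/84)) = 40656/47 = 865.02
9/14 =0.64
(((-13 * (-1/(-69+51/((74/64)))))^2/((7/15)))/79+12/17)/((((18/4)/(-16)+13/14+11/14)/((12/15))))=242684771456/609465399705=0.40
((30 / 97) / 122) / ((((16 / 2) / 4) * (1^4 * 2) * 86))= 15 / 2035448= 0.00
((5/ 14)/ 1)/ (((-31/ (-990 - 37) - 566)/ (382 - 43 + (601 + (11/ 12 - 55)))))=-54590185/ 97650168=-0.56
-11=-11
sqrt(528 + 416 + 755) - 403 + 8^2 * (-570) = -36883 + sqrt(1699) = -36841.78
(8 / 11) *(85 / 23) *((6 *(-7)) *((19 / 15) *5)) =-180880 / 253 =-714.94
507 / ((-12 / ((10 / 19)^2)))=-4225 / 361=-11.70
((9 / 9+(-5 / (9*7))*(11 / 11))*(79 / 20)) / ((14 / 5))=2291 / 1764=1.30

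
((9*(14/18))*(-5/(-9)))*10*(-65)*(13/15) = -59150/27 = -2190.74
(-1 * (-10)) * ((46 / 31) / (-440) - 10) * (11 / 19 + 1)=-157.95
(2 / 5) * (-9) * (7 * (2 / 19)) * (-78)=19656 / 95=206.91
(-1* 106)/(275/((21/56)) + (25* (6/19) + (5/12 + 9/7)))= -0.14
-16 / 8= -2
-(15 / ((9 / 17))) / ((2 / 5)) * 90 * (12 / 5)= -15300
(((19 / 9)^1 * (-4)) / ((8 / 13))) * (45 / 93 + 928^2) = -6594089593 / 558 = -11817364.86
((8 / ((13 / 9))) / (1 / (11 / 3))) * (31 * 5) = 40920 / 13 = 3147.69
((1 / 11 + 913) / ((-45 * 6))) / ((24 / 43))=-1333 / 220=-6.06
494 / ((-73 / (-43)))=290.99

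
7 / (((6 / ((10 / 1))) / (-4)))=-140 / 3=-46.67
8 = 8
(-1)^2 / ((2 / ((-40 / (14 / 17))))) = -170 / 7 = -24.29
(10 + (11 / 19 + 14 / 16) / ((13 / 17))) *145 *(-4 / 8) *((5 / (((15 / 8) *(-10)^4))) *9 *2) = -157383 / 38000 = -4.14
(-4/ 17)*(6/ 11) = -24/ 187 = -0.13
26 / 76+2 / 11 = 219 / 418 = 0.52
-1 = -1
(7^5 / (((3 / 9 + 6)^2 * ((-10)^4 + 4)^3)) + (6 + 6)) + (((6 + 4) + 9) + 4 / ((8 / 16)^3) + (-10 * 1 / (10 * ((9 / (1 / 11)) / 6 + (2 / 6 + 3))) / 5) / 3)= 13547607131610248717 / 215052857115346880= 63.00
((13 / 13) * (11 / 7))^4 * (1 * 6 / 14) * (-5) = -219615 / 16807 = -13.07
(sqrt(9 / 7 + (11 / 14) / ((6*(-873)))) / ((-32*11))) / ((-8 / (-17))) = -17*sqrt(192034101) / 34417152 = -0.01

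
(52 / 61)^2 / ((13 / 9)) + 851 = 3168443 / 3721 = 851.50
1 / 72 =0.01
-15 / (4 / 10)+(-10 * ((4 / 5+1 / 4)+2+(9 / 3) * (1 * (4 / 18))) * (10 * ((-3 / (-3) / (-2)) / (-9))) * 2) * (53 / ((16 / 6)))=-61795 / 72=-858.26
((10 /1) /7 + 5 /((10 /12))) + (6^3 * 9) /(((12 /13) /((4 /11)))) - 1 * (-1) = 59617 /77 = 774.25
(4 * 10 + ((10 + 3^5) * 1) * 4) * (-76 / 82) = -39976 / 41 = -975.02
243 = 243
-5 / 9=-0.56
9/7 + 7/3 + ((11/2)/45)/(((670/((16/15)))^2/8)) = 28785732212/7953946875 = 3.62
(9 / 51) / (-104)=-3 / 1768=-0.00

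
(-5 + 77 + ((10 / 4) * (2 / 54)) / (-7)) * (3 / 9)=27211 / 1134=24.00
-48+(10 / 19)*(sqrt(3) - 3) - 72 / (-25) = -22182 / 475+10*sqrt(3) / 19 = -45.79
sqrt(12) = 2* sqrt(3) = 3.46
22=22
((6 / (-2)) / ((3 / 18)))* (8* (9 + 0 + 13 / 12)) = -1452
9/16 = 0.56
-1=-1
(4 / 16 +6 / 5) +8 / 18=341 / 180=1.89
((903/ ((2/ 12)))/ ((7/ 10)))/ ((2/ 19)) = 73530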